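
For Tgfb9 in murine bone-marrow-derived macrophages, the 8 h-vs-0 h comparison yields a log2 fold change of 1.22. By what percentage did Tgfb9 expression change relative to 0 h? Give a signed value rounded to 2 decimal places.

132.95%

Fold change = 2^(1.22) = 2.3295
Percent change = (FC − 1) × 100% = (2.3295 − 1) × 100 = 132.95%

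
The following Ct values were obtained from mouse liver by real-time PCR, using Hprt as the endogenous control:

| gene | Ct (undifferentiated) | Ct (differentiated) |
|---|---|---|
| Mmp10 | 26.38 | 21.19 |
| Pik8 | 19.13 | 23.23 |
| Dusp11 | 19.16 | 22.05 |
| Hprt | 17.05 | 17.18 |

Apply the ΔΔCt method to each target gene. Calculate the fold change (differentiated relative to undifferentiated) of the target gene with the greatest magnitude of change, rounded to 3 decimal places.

Mmp10: ΔΔCt = (21.19−17.18) − (26.38−17.05) = 4.01 − 9.33 = -5.32; fold change = 2^5.32 = 39.947
Pik8: ΔΔCt = (23.23−17.18) − (19.13−17.05) = 6.05 − 2.08 = 3.97; fold change = 2^-3.97 = 0.064
Dusp11: ΔΔCt = (22.05−17.18) − (19.16−17.05) = 4.87 − 2.11 = 2.76; fold change = 2^-2.76 = 0.148
Mmp10 has the largest |ΔΔCt| = 5.32.

39.947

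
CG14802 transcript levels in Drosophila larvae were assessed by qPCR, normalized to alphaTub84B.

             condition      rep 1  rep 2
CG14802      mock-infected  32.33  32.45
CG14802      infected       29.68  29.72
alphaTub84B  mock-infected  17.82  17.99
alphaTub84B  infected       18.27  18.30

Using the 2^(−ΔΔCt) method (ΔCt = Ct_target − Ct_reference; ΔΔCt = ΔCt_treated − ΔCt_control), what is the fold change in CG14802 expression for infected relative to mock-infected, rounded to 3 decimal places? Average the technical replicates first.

8.398

Mean Ct: CG14802 mock-infected 32.390; CG14802 infected 29.700; alphaTub84B mock-infected 17.905; alphaTub84B infected 18.285
ΔCt(mock-infected) = 32.390 − 17.905 = 14.485
ΔCt(infected) = 29.700 − 18.285 = 11.415
ΔΔCt = 11.415 − 14.485 = -3.070
Fold change = 2^(−(-3.070)) = 2^3.070 = 8.3977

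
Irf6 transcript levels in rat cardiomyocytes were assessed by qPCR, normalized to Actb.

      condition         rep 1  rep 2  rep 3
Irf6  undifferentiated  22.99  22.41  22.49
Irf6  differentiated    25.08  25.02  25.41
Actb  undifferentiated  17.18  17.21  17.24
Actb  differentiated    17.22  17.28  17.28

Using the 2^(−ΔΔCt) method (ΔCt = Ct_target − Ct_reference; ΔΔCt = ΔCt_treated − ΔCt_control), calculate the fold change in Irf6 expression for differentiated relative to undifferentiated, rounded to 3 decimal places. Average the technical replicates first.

Mean Ct: Irf6 undifferentiated 22.630; Irf6 differentiated 25.170; Actb undifferentiated 17.210; Actb differentiated 17.260
ΔCt(undifferentiated) = 22.630 − 17.210 = 5.420
ΔCt(differentiated) = 25.170 − 17.260 = 7.910
ΔΔCt = 7.910 − 5.420 = 2.490
Fold change = 2^(−2.490) = 0.1780

0.178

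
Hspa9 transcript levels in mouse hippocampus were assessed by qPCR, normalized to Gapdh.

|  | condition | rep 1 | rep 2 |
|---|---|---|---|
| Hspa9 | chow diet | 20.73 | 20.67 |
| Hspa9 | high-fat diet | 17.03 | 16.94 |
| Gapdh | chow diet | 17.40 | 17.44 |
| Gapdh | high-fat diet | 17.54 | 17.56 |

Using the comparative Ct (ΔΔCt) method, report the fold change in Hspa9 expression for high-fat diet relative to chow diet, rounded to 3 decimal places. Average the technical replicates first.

14.370

Mean Ct: Hspa9 chow diet 20.700; Hspa9 high-fat diet 16.985; Gapdh chow diet 17.420; Gapdh high-fat diet 17.550
ΔCt(chow diet) = 20.700 − 17.420 = 3.280
ΔCt(high-fat diet) = 16.985 − 17.550 = -0.565
ΔΔCt = -0.565 − 3.280 = -3.845
Fold change = 2^(−(-3.845)) = 2^3.845 = 14.3701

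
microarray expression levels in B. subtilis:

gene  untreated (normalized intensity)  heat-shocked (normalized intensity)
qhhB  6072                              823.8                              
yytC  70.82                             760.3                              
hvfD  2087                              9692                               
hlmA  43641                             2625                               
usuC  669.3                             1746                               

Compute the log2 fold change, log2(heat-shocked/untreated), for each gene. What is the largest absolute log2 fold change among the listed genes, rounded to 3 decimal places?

4.055

log2(823.8/6072) = -2.882  (qhhB)
log2(760.3/70.82) = 3.424  (yytC)
log2(9692/2087) = 2.215  (hvfD)
log2(2625/43641) = -4.055  (hlmA)
log2(1746/669.3) = 1.383  (usuC)
The largest magnitude belongs to hlmA.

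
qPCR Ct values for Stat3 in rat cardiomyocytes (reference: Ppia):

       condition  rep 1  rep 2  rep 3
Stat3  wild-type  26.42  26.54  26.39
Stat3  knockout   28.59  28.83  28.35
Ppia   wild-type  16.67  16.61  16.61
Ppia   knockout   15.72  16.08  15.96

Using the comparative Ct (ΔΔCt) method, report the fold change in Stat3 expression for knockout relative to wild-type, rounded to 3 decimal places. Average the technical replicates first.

Mean Ct: Stat3 wild-type 26.450; Stat3 knockout 28.590; Ppia wild-type 16.630; Ppia knockout 15.920
ΔCt(wild-type) = 26.450 − 16.630 = 9.820
ΔCt(knockout) = 28.590 − 15.920 = 12.670
ΔΔCt = 12.670 − 9.820 = 2.850
Fold change = 2^(−2.850) = 0.1387

0.139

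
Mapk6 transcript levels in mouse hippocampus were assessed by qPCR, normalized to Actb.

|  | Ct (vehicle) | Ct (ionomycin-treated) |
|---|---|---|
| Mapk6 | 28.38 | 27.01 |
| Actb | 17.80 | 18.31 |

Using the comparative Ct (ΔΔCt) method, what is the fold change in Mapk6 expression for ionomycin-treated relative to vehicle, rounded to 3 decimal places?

3.681

ΔCt(vehicle) = 28.380 − 17.800 = 10.580
ΔCt(ionomycin-treated) = 27.010 − 18.310 = 8.700
ΔΔCt = 8.700 − 10.580 = -1.880
Fold change = 2^(−(-1.880)) = 2^1.880 = 3.6808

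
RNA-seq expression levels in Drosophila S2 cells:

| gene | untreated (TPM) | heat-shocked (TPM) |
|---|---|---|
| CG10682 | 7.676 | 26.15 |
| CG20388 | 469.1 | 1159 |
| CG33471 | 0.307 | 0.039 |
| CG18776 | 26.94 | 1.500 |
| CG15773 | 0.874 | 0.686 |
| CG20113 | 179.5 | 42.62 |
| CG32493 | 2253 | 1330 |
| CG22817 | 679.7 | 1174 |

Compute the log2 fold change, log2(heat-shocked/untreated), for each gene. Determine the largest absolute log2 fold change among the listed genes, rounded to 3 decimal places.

log2(26.15/7.676) = 1.768  (CG10682)
log2(1159/469.1) = 1.305  (CG20388)
log2(0.039/0.307) = -2.977  (CG33471)
log2(1.500/26.94) = -4.167  (CG18776)
log2(0.686/0.874) = -0.349  (CG15773)
log2(42.62/179.5) = -2.074  (CG20113)
log2(1330/2253) = -0.760  (CG32493)
log2(1174/679.7) = 0.788  (CG22817)
The largest magnitude belongs to CG18776.

4.167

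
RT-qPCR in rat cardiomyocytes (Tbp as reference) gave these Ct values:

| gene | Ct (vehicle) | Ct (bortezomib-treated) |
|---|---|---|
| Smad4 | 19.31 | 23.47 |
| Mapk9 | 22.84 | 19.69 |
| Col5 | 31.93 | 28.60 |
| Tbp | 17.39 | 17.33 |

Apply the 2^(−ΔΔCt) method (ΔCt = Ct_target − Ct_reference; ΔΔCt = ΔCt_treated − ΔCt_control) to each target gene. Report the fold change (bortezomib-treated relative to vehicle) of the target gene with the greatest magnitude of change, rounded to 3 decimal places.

0.054

Smad4: ΔΔCt = (23.47−17.33) − (19.31−17.39) = 6.14 − 1.92 = 4.22; fold change = 2^-4.22 = 0.054
Mapk9: ΔΔCt = (19.69−17.33) − (22.84−17.39) = 2.36 − 5.45 = -3.09; fold change = 2^3.09 = 8.515
Col5: ΔΔCt = (28.60−17.33) − (31.93−17.39) = 11.27 − 14.54 = -3.27; fold change = 2^3.27 = 9.646
Smad4 has the largest |ΔΔCt| = 4.22.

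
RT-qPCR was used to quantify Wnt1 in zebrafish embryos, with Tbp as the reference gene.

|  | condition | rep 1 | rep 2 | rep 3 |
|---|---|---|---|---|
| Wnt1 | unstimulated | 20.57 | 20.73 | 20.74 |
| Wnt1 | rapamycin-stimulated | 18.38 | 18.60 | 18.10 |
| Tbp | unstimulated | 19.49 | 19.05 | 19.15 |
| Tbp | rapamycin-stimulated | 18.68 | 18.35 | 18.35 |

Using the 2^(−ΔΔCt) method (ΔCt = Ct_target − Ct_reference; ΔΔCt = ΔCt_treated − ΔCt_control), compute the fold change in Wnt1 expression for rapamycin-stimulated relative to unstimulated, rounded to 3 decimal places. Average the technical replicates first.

Mean Ct: Wnt1 unstimulated 20.680; Wnt1 rapamycin-stimulated 18.360; Tbp unstimulated 19.230; Tbp rapamycin-stimulated 18.460
ΔCt(unstimulated) = 20.680 − 19.230 = 1.450
ΔCt(rapamycin-stimulated) = 18.360 − 18.460 = -0.100
ΔΔCt = -0.100 − 1.450 = -1.550
Fold change = 2^(−(-1.550)) = 2^1.550 = 2.9282

2.928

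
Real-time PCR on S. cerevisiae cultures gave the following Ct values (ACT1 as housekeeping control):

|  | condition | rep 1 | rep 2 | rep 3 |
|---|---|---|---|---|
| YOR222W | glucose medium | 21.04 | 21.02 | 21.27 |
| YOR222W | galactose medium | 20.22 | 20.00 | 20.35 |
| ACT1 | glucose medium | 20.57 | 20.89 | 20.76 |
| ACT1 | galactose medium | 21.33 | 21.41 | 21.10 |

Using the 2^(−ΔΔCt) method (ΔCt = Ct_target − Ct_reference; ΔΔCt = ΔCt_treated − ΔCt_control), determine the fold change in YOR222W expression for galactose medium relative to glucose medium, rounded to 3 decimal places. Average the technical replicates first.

2.751

Mean Ct: YOR222W glucose medium 21.110; YOR222W galactose medium 20.190; ACT1 glucose medium 20.740; ACT1 galactose medium 21.280
ΔCt(glucose medium) = 21.110 − 20.740 = 0.370
ΔCt(galactose medium) = 20.190 − 21.280 = -1.090
ΔΔCt = -1.090 − 0.370 = -1.460
Fold change = 2^(−(-1.460)) = 2^1.460 = 2.7511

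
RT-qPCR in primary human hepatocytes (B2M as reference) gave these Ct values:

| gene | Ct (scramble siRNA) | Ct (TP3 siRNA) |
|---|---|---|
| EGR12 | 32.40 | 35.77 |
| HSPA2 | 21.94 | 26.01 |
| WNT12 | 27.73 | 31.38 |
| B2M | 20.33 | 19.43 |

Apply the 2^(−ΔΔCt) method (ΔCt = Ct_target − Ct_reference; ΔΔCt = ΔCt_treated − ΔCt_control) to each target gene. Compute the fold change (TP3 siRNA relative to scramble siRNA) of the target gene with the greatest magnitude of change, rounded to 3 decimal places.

0.032

EGR12: ΔΔCt = (35.77−19.43) − (32.40−20.33) = 16.34 − 12.07 = 4.27; fold change = 2^-4.27 = 0.052
HSPA2: ΔΔCt = (26.01−19.43) − (21.94−20.33) = 6.58 − 1.61 = 4.97; fold change = 2^-4.97 = 0.032
WNT12: ΔΔCt = (31.38−19.43) − (27.73−20.33) = 11.95 − 7.40 = 4.55; fold change = 2^-4.55 = 0.043
HSPA2 has the largest |ΔΔCt| = 4.97.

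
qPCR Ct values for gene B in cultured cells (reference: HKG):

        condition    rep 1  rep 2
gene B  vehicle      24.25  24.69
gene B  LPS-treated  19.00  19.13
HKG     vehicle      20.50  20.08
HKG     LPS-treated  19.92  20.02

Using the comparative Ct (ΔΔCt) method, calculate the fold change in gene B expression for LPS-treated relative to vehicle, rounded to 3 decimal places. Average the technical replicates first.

Mean Ct: gene B vehicle 24.470; gene B LPS-treated 19.065; HKG vehicle 20.290; HKG LPS-treated 19.970
ΔCt(vehicle) = 24.470 − 20.290 = 4.180
ΔCt(LPS-treated) = 19.065 − 19.970 = -0.905
ΔΔCt = -0.905 − 4.180 = -5.085
Fold change = 2^(−(-5.085)) = 2^5.085 = 33.9420

33.942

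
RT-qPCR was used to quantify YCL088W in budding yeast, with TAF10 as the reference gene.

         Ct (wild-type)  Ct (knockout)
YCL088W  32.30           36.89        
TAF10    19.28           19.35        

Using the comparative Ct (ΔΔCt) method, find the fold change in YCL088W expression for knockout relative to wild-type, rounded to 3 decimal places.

0.044

ΔCt(wild-type) = 32.300 − 19.280 = 13.020
ΔCt(knockout) = 36.890 − 19.350 = 17.540
ΔΔCt = 17.540 − 13.020 = 4.520
Fold change = 2^(−4.520) = 0.0436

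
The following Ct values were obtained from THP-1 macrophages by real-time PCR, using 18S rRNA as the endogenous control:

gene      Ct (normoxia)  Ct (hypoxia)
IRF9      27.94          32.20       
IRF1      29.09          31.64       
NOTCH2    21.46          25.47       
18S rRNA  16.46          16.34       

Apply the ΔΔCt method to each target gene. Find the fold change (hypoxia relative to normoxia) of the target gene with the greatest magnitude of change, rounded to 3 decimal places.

0.048

IRF9: ΔΔCt = (32.20−16.34) − (27.94−16.46) = 15.86 − 11.48 = 4.38; fold change = 2^-4.38 = 0.048
IRF1: ΔΔCt = (31.64−16.34) − (29.09−16.46) = 15.30 − 12.63 = 2.67; fold change = 2^-2.67 = 0.157
NOTCH2: ΔΔCt = (25.47−16.34) − (21.46−16.46) = 9.13 − 5.00 = 4.13; fold change = 2^-4.13 = 0.057
IRF9 has the largest |ΔΔCt| = 4.38.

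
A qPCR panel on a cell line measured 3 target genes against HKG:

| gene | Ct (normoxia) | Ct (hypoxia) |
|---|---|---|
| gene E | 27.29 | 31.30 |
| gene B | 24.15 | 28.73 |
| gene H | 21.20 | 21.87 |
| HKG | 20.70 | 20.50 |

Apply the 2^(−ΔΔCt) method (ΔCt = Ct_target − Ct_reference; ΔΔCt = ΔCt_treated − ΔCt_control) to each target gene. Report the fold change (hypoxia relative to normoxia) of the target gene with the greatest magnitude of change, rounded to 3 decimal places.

gene E: ΔΔCt = (31.30−20.50) − (27.29−20.70) = 10.80 − 6.59 = 4.21; fold change = 2^-4.21 = 0.054
gene B: ΔΔCt = (28.73−20.50) − (24.15−20.70) = 8.23 − 3.45 = 4.78; fold change = 2^-4.78 = 0.036
gene H: ΔΔCt = (21.87−20.50) − (21.20−20.70) = 1.37 − 0.50 = 0.87; fold change = 2^-0.87 = 0.547
gene B has the largest |ΔΔCt| = 4.78.

0.036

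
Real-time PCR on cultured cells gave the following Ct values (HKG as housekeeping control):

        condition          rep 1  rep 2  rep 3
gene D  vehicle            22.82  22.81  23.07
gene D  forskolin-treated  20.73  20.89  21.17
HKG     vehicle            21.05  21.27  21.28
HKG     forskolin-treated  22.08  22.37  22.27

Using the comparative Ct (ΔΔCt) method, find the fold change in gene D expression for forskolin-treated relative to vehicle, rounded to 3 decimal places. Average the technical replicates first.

Mean Ct: gene D vehicle 22.900; gene D forskolin-treated 20.930; HKG vehicle 21.200; HKG forskolin-treated 22.240
ΔCt(vehicle) = 22.900 − 21.200 = 1.700
ΔCt(forskolin-treated) = 20.930 − 22.240 = -1.310
ΔΔCt = -1.310 − 1.700 = -3.010
Fold change = 2^(−(-3.010)) = 2^3.010 = 8.0556

8.056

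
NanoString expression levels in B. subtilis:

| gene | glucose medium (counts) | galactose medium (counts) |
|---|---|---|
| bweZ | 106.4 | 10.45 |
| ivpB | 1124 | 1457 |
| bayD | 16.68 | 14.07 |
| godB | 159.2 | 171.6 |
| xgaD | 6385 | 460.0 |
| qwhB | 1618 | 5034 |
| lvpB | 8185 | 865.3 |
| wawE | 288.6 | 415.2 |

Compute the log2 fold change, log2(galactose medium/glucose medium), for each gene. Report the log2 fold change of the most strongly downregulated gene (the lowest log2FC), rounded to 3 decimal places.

log2(10.45/106.4) = -3.348  (bweZ)
log2(1457/1124) = 0.374  (ivpB)
log2(14.07/16.68) = -0.245  (bayD)
log2(171.6/159.2) = 0.108  (godB)
log2(460.0/6385) = -3.795  (xgaD)
log2(5034/1618) = 1.637  (qwhB)
log2(865.3/8185) = -3.242  (lvpB)
log2(415.2/288.6) = 0.525  (wawE)
xgaD is most strongly downregulated.

-3.795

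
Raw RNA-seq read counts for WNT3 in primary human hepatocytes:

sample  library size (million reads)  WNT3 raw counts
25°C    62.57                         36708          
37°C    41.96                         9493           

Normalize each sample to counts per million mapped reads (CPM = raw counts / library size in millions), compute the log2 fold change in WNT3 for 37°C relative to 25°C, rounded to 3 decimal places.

CPM(25°C) = 36708 / 62.57 = 586.6709
CPM(37°C) = 9493 / 41.96 = 226.2393
Fold change = 226.2393 / 586.6709 = 0.38563
log2(0.38563) = -1.3747

-1.375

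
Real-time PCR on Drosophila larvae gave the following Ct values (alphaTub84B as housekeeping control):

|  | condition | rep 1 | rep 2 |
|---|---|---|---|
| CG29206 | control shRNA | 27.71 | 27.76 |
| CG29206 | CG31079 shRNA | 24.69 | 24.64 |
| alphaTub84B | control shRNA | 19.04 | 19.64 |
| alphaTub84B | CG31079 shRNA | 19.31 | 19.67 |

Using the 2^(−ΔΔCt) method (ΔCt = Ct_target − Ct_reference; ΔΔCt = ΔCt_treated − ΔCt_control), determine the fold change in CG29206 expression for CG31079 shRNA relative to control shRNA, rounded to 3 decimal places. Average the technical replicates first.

Mean Ct: CG29206 control shRNA 27.735; CG29206 CG31079 shRNA 24.665; alphaTub84B control shRNA 19.340; alphaTub84B CG31079 shRNA 19.490
ΔCt(control shRNA) = 27.735 − 19.340 = 8.395
ΔCt(CG31079 shRNA) = 24.665 − 19.490 = 5.175
ΔΔCt = 5.175 − 8.395 = -3.220
Fold change = 2^(−(-3.220)) = 2^3.220 = 9.3179

9.318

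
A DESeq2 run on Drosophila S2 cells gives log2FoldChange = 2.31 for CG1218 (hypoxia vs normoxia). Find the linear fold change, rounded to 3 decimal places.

Fold change = 2^(2.31) = 4.9588

4.959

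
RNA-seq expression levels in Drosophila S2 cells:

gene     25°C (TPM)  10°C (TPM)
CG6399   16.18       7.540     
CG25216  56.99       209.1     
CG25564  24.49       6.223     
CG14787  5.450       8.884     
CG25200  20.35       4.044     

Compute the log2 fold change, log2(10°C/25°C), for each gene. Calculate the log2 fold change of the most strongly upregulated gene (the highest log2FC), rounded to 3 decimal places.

log2(7.540/16.18) = -1.102  (CG6399)
log2(209.1/56.99) = 1.875  (CG25216)
log2(6.223/24.49) = -1.977  (CG25564)
log2(8.884/5.450) = 0.705  (CG14787)
log2(4.044/20.35) = -2.331  (CG25200)
CG25216 is most strongly upregulated.

1.875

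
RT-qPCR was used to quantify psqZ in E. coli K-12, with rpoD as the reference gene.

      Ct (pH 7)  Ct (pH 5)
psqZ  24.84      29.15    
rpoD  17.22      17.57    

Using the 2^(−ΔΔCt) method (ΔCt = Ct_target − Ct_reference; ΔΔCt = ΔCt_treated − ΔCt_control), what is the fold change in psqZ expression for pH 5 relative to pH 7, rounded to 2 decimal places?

0.06

ΔCt(pH 7) = 24.840 − 17.220 = 7.620
ΔCt(pH 5) = 29.150 − 17.570 = 11.580
ΔΔCt = 11.580 − 7.620 = 3.960
Fold change = 2^(−3.960) = 0.064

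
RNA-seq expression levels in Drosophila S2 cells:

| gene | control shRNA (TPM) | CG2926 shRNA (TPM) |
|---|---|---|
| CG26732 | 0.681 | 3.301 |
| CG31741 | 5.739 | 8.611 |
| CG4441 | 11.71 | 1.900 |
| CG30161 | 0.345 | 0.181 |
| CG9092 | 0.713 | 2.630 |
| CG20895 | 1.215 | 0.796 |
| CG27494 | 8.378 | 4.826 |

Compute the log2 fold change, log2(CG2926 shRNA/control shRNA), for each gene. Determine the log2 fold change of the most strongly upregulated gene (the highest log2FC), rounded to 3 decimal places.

log2(3.301/0.681) = 2.277  (CG26732)
log2(8.611/5.739) = 0.585  (CG31741)
log2(1.900/11.71) = -2.624  (CG4441)
log2(0.181/0.345) = -0.931  (CG30161)
log2(2.630/0.713) = 1.883  (CG9092)
log2(0.796/1.215) = -0.610  (CG20895)
log2(4.826/8.378) = -0.796  (CG27494)
CG26732 is most strongly upregulated.

2.277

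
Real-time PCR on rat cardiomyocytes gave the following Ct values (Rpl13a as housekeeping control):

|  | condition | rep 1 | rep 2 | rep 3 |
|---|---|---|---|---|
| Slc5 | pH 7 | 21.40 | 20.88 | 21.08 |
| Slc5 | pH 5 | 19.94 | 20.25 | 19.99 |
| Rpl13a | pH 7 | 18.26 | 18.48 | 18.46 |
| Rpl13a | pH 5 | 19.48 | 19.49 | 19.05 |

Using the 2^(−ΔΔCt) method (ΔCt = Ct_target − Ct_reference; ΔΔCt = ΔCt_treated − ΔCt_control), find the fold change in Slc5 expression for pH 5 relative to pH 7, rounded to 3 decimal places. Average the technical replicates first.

Mean Ct: Slc5 pH 7 21.120; Slc5 pH 5 20.060; Rpl13a pH 7 18.400; Rpl13a pH 5 19.340
ΔCt(pH 7) = 21.120 − 18.400 = 2.720
ΔCt(pH 5) = 20.060 − 19.340 = 0.720
ΔΔCt = 0.720 − 2.720 = -2.000
Fold change = 2^(−(-2.000)) = 2^2.000 = 4.0000

4.000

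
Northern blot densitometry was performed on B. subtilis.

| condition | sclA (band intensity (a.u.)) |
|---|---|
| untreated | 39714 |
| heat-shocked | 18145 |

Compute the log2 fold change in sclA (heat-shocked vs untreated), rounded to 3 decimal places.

Fold change = 18145 / 39714 = 0.4569
log2(0.4569) = -1.1301

-1.130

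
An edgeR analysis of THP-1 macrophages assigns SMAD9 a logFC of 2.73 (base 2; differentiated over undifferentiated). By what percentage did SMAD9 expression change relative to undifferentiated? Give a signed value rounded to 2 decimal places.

563.46%

Fold change = 2^(2.73) = 6.6346
Percent change = (FC − 1) × 100% = (6.6346 − 1) × 100 = 563.46%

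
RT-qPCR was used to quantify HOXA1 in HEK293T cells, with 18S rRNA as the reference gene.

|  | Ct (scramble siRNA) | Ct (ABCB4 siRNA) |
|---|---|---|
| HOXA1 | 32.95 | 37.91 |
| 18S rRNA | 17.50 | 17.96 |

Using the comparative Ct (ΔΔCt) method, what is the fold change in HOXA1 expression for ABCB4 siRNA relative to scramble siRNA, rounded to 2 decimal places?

ΔCt(scramble siRNA) = 32.950 − 17.500 = 15.450
ΔCt(ABCB4 siRNA) = 37.910 − 17.960 = 19.950
ΔΔCt = 19.950 − 15.450 = 4.500
Fold change = 2^(−4.500) = 0.044

0.04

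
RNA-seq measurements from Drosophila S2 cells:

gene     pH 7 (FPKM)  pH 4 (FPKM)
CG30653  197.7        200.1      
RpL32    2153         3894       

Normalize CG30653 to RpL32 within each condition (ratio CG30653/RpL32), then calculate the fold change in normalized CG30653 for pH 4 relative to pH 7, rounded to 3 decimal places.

CG30653/RpL32 (pH 7) = 197.7 / 2153 = 0.091825
CG30653/RpL32 (pH 4) = 200.1 / 3894 = 0.051387
Fold change = 0.051387 / 0.091825 = 0.5596

0.560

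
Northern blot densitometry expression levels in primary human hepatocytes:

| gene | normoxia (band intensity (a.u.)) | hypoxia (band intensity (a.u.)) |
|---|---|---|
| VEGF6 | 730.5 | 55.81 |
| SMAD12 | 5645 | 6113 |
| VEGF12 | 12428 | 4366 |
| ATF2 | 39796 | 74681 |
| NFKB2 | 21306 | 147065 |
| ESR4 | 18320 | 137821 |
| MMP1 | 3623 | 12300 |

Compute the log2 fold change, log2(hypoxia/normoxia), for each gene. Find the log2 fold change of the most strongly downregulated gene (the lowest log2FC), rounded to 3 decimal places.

-3.710

log2(55.81/730.5) = -3.710  (VEGF6)
log2(6113/5645) = 0.115  (SMAD12)
log2(4366/12428) = -1.509  (VEGF12)
log2(74681/39796) = 0.908  (ATF2)
log2(147065/21306) = 2.787  (NFKB2)
log2(137821/18320) = 2.911  (ESR4)
log2(12300/3623) = 1.763  (MMP1)
VEGF6 is most strongly downregulated.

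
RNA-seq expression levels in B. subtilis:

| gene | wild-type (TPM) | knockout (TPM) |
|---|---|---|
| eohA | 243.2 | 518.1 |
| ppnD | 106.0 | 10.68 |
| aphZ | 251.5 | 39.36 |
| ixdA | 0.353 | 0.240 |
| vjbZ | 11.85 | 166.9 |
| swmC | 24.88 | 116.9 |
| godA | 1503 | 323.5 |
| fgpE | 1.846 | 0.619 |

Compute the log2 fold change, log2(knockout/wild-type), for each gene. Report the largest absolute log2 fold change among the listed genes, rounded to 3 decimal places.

3.816

log2(518.1/243.2) = 1.091  (eohA)
log2(10.68/106.0) = -3.311  (ppnD)
log2(39.36/251.5) = -2.676  (aphZ)
log2(0.240/0.353) = -0.557  (ixdA)
log2(166.9/11.85) = 3.816  (vjbZ)
log2(116.9/24.88) = 2.232  (swmC)
log2(323.5/1503) = -2.216  (godA)
log2(0.619/1.846) = -1.576  (fgpE)
The largest magnitude belongs to vjbZ.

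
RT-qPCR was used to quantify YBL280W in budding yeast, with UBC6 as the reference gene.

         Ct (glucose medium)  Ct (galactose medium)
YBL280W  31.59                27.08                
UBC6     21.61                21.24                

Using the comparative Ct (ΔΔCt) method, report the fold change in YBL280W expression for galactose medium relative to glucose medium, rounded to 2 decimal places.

ΔCt(glucose medium) = 31.590 − 21.610 = 9.980
ΔCt(galactose medium) = 27.080 − 21.240 = 5.840
ΔΔCt = 5.840 − 9.980 = -4.140
Fold change = 2^(−(-4.140)) = 2^4.140 = 17.630

17.63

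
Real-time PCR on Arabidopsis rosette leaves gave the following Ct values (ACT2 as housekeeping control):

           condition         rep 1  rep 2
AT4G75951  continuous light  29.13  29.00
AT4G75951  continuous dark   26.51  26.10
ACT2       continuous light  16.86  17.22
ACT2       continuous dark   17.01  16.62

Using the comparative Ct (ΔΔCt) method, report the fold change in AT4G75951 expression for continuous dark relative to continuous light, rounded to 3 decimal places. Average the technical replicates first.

5.796

Mean Ct: AT4G75951 continuous light 29.065; AT4G75951 continuous dark 26.305; ACT2 continuous light 17.040; ACT2 continuous dark 16.815
ΔCt(continuous light) = 29.065 − 17.040 = 12.025
ΔCt(continuous dark) = 26.305 − 16.815 = 9.490
ΔΔCt = 9.490 − 12.025 = -2.535
Fold change = 2^(−(-2.535)) = 2^2.535 = 5.7958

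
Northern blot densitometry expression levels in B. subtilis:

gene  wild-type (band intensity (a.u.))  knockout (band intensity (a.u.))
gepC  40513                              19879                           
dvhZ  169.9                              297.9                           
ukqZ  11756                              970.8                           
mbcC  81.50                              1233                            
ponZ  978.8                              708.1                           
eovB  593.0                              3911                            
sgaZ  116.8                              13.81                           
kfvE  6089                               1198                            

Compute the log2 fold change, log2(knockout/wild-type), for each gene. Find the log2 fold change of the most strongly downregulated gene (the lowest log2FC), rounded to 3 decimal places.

-3.598

log2(19879/40513) = -1.027  (gepC)
log2(297.9/169.9) = 0.810  (dvhZ)
log2(970.8/11756) = -3.598  (ukqZ)
log2(1233/81.50) = 3.919  (mbcC)
log2(708.1/978.8) = -0.467  (ponZ)
log2(3911/593.0) = 2.721  (eovB)
log2(13.81/116.8) = -3.080  (sgaZ)
log2(1198/6089) = -2.346  (kfvE)
ukqZ is most strongly downregulated.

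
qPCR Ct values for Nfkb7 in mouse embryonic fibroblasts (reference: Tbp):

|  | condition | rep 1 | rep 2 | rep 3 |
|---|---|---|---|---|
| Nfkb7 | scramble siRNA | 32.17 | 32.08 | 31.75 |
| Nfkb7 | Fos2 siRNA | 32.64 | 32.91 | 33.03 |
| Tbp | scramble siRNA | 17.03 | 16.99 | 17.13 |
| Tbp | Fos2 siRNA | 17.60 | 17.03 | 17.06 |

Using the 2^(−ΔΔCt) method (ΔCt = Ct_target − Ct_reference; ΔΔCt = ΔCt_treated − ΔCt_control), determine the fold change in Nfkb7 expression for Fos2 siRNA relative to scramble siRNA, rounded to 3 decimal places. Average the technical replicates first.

Mean Ct: Nfkb7 scramble siRNA 32.000; Nfkb7 Fos2 siRNA 32.860; Tbp scramble siRNA 17.050; Tbp Fos2 siRNA 17.230
ΔCt(scramble siRNA) = 32.000 − 17.050 = 14.950
ΔCt(Fos2 siRNA) = 32.860 − 17.230 = 15.630
ΔΔCt = 15.630 − 14.950 = 0.680
Fold change = 2^(−0.680) = 0.6242

0.624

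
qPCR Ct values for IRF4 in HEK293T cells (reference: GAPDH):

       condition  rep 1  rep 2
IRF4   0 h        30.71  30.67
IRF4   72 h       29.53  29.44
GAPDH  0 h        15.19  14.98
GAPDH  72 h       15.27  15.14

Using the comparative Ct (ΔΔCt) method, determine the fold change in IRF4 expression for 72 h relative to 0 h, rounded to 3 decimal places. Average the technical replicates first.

Mean Ct: IRF4 0 h 30.690; IRF4 72 h 29.485; GAPDH 0 h 15.085; GAPDH 72 h 15.205
ΔCt(0 h) = 30.690 − 15.085 = 15.605
ΔCt(72 h) = 29.485 − 15.205 = 14.280
ΔΔCt = 14.280 − 15.605 = -1.325
Fold change = 2^(−(-1.325)) = 2^1.325 = 2.5053

2.505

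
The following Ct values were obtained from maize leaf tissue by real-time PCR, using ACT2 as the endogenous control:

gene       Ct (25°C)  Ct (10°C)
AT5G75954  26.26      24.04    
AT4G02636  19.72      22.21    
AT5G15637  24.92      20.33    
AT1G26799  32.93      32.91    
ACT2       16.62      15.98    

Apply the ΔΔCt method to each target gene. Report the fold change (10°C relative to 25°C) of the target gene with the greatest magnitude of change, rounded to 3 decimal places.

AT5G75954: ΔΔCt = (24.04−15.98) − (26.26−16.62) = 8.06 − 9.64 = -1.58; fold change = 2^1.58 = 2.990
AT4G02636: ΔΔCt = (22.21−15.98) − (19.72−16.62) = 6.23 − 3.10 = 3.13; fold change = 2^-3.13 = 0.114
AT5G15637: ΔΔCt = (20.33−15.98) − (24.92−16.62) = 4.35 − 8.30 = -3.95; fold change = 2^3.95 = 15.455
AT1G26799: ΔΔCt = (32.91−15.98) − (32.93−16.62) = 16.93 − 16.31 = 0.62; fold change = 2^-0.62 = 0.651
AT5G15637 has the largest |ΔΔCt| = 3.95.

15.455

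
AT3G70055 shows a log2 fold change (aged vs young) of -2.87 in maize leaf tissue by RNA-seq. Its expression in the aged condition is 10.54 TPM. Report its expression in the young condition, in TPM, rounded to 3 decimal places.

Fold change = 2^(-2.87) = 0.1368
young expression = 10.54 / 0.1368 = 77.054

77.054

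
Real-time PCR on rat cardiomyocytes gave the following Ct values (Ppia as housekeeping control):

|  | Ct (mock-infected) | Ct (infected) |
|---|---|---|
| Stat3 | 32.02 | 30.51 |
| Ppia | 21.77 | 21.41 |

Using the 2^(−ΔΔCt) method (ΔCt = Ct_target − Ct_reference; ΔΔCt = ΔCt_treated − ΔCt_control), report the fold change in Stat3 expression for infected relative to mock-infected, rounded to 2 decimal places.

2.22

ΔCt(mock-infected) = 32.020 − 21.770 = 10.250
ΔCt(infected) = 30.510 − 21.410 = 9.100
ΔΔCt = 9.100 − 10.250 = -1.150
Fold change = 2^(−(-1.150)) = 2^1.150 = 2.219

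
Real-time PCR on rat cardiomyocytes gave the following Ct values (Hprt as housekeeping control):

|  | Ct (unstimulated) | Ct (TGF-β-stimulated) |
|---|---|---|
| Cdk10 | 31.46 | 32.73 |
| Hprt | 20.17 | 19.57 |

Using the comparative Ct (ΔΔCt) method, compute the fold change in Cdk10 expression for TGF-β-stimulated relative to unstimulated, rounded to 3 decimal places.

ΔCt(unstimulated) = 31.460 − 20.170 = 11.290
ΔCt(TGF-β-stimulated) = 32.730 − 19.570 = 13.160
ΔΔCt = 13.160 − 11.290 = 1.870
Fold change = 2^(−1.870) = 0.2736

0.274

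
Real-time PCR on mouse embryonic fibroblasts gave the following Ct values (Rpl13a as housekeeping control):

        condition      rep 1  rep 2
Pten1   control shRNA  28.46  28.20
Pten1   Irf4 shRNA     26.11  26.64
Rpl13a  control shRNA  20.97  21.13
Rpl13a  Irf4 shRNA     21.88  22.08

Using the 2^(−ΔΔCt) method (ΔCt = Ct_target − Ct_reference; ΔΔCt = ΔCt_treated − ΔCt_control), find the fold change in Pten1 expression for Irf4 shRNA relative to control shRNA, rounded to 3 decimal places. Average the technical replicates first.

Mean Ct: Pten1 control shRNA 28.330; Pten1 Irf4 shRNA 26.375; Rpl13a control shRNA 21.050; Rpl13a Irf4 shRNA 21.980
ΔCt(control shRNA) = 28.330 − 21.050 = 7.280
ΔCt(Irf4 shRNA) = 26.375 − 21.980 = 4.395
ΔΔCt = 4.395 − 7.280 = -2.885
Fold change = 2^(−(-2.885)) = 2^2.885 = 7.3871

7.387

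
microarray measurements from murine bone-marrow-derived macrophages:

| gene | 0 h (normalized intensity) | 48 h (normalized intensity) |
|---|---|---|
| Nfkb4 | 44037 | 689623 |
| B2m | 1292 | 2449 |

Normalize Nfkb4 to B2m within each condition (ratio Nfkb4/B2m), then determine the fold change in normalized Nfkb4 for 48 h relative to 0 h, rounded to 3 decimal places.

8.262

Nfkb4/B2m (0 h) = 44037 / 1292 = 34.084
Nfkb4/B2m (48 h) = 689623 / 2449 = 281.59
Fold change = 281.59 / 34.084 = 8.2617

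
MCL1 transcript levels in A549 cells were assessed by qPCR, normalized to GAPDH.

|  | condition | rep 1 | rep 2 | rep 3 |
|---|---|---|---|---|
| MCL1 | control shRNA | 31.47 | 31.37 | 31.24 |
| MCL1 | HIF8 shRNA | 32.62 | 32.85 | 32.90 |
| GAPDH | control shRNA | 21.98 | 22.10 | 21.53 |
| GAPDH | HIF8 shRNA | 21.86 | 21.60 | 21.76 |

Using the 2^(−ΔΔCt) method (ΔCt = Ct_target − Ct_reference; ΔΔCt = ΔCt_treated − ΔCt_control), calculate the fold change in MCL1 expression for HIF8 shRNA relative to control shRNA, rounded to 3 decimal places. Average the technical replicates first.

0.339

Mean Ct: MCL1 control shRNA 31.360; MCL1 HIF8 shRNA 32.790; GAPDH control shRNA 21.870; GAPDH HIF8 shRNA 21.740
ΔCt(control shRNA) = 31.360 − 21.870 = 9.490
ΔCt(HIF8 shRNA) = 32.790 − 21.740 = 11.050
ΔΔCt = 11.050 − 9.490 = 1.560
Fold change = 2^(−1.560) = 0.3392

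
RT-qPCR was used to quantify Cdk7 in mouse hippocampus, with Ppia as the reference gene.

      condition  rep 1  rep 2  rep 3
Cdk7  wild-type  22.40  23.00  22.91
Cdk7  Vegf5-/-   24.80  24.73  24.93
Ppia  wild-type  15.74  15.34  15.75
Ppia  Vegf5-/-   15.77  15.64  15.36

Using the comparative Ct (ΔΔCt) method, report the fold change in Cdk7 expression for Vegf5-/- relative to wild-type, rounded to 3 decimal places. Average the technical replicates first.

Mean Ct: Cdk7 wild-type 22.770; Cdk7 Vegf5-/- 24.820; Ppia wild-type 15.610; Ppia Vegf5-/- 15.590
ΔCt(wild-type) = 22.770 − 15.610 = 7.160
ΔCt(Vegf5-/-) = 24.820 − 15.590 = 9.230
ΔΔCt = 9.230 − 7.160 = 2.070
Fold change = 2^(−2.070) = 0.2382

0.238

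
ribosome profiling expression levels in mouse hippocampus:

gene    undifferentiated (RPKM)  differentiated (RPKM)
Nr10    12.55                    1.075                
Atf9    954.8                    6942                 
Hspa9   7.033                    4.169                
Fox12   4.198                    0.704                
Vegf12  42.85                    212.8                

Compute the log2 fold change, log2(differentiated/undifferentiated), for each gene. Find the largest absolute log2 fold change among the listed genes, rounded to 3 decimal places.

log2(1.075/12.55) = -3.545  (Nr10)
log2(6942/954.8) = 2.862  (Atf9)
log2(4.169/7.033) = -0.754  (Hspa9)
log2(0.704/4.198) = -2.576  (Fox12)
log2(212.8/42.85) = 2.312  (Vegf12)
The largest magnitude belongs to Nr10.

3.545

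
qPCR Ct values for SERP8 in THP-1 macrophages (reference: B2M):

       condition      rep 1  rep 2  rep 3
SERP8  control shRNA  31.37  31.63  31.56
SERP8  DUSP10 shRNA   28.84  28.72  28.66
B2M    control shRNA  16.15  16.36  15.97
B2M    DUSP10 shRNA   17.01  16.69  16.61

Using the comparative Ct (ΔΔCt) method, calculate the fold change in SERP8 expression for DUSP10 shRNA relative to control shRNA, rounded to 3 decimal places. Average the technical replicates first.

Mean Ct: SERP8 control shRNA 31.520; SERP8 DUSP10 shRNA 28.740; B2M control shRNA 16.160; B2M DUSP10 shRNA 16.770
ΔCt(control shRNA) = 31.520 − 16.160 = 15.360
ΔCt(DUSP10 shRNA) = 28.740 − 16.770 = 11.970
ΔΔCt = 11.970 − 15.360 = -3.390
Fold change = 2^(−(-3.390)) = 2^3.390 = 10.4831

10.483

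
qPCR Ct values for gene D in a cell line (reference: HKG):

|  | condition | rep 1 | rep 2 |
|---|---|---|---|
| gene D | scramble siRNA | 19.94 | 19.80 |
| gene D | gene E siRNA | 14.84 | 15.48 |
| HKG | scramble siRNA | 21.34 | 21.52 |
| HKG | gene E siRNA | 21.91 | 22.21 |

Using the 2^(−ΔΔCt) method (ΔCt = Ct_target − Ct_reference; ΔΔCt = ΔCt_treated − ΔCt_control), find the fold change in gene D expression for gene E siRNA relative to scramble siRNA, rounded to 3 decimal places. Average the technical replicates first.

40.504

Mean Ct: gene D scramble siRNA 19.870; gene D gene E siRNA 15.160; HKG scramble siRNA 21.430; HKG gene E siRNA 22.060
ΔCt(scramble siRNA) = 19.870 − 21.430 = -1.560
ΔCt(gene E siRNA) = 15.160 − 22.060 = -6.900
ΔΔCt = -6.900 − (-1.560) = -5.340
Fold change = 2^(−(-5.340)) = 2^5.340 = 40.5042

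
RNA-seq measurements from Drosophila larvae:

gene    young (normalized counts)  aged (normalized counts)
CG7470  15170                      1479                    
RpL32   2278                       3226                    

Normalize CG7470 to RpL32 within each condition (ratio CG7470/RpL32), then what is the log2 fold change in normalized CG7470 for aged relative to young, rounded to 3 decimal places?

CG7470/RpL32 (young) = 15170 / 2278 = 6.6594
CG7470/RpL32 (aged) = 1479 / 3226 = 0.45846
Fold change = 0.45846 / 6.6594 = 0.0688
log2(0.0688) = -3.8605

-3.861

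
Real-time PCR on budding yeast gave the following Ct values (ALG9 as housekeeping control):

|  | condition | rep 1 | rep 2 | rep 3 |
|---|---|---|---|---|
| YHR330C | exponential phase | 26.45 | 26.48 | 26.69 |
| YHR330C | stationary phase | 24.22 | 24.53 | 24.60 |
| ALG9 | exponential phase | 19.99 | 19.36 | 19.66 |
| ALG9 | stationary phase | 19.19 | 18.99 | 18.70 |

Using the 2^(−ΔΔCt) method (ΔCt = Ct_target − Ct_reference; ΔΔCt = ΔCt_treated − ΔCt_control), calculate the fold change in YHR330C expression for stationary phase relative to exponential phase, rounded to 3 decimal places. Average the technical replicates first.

2.603

Mean Ct: YHR330C exponential phase 26.540; YHR330C stationary phase 24.450; ALG9 exponential phase 19.670; ALG9 stationary phase 18.960
ΔCt(exponential phase) = 26.540 − 19.670 = 6.870
ΔCt(stationary phase) = 24.450 − 18.960 = 5.490
ΔΔCt = 5.490 − 6.870 = -1.380
Fold change = 2^(−(-1.380)) = 2^1.380 = 2.6027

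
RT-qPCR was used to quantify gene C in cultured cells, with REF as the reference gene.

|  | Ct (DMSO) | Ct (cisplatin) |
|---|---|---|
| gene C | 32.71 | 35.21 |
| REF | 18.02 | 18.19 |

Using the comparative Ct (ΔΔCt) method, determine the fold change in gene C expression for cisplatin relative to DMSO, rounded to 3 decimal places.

ΔCt(DMSO) = 32.710 − 18.020 = 14.690
ΔCt(cisplatin) = 35.210 − 18.190 = 17.020
ΔΔCt = 17.020 − 14.690 = 2.330
Fold change = 2^(−2.330) = 0.1989

0.199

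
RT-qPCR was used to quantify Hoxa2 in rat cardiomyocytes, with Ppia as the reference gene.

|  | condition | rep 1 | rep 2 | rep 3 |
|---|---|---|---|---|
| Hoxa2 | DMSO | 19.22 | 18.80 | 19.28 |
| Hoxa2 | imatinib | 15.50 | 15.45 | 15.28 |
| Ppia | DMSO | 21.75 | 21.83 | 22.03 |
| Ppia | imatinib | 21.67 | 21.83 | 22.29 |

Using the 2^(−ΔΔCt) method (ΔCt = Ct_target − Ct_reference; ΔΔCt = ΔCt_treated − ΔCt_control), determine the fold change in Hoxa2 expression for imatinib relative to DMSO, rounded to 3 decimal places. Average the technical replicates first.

Mean Ct: Hoxa2 DMSO 19.100; Hoxa2 imatinib 15.410; Ppia DMSO 21.870; Ppia imatinib 21.930
ΔCt(DMSO) = 19.100 − 21.870 = -2.770
ΔCt(imatinib) = 15.410 − 21.930 = -6.520
ΔΔCt = -6.520 − (-2.770) = -3.750
Fold change = 2^(−(-3.750)) = 2^3.750 = 13.4543

13.454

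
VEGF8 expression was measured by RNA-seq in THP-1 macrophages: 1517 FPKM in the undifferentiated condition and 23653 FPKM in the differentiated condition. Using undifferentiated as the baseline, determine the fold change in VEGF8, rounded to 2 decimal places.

15.59

Fold change = 23653 / 1517 = 15.592
VEGF8 is upregulated.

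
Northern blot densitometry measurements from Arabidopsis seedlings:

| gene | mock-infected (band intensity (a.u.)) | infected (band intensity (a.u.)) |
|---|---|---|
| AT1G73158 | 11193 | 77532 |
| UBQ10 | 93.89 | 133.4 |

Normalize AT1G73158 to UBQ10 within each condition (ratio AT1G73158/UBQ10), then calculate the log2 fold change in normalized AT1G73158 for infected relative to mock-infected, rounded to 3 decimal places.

2.285

AT1G73158/UBQ10 (mock-infected) = 11193 / 93.89 = 119.21
AT1G73158/UBQ10 (infected) = 77532 / 133.4 = 581.2
Fold change = 581.2 / 119.21 = 4.8753
log2(4.8753) = 2.2855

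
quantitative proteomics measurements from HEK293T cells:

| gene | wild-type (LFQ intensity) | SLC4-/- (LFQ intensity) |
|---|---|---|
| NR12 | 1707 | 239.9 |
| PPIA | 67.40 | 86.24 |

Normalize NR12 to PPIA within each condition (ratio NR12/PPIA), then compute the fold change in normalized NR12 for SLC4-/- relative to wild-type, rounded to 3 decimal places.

NR12/PPIA (wild-type) = 1707 / 67.40 = 25.326
NR12/PPIA (SLC4-/-) = 239.9 / 86.24 = 2.7818
Fold change = 2.7818 / 25.326 = 0.1098

0.110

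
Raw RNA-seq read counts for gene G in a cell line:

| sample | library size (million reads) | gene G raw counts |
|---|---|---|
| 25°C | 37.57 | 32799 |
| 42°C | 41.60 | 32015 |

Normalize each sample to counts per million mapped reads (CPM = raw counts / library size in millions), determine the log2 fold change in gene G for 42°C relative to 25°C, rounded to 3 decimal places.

CPM(25°C) = 32799 / 37.57 = 873.0104
CPM(42°C) = 32015 / 41.60 = 769.5913
Fold change = 769.5913 / 873.0104 = 0.88154
log2(0.88154) = -0.1819

-0.182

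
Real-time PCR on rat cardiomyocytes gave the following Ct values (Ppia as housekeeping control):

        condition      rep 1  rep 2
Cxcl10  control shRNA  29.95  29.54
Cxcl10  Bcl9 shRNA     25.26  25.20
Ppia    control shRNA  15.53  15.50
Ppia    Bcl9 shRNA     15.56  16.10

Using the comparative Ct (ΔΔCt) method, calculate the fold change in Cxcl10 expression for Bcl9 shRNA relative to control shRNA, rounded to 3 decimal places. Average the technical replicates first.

28.443

Mean Ct: Cxcl10 control shRNA 29.745; Cxcl10 Bcl9 shRNA 25.230; Ppia control shRNA 15.515; Ppia Bcl9 shRNA 15.830
ΔCt(control shRNA) = 29.745 − 15.515 = 14.230
ΔCt(Bcl9 shRNA) = 25.230 − 15.830 = 9.400
ΔΔCt = 9.400 − 14.230 = -4.830
Fold change = 2^(−(-4.830)) = 2^4.830 = 28.4430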